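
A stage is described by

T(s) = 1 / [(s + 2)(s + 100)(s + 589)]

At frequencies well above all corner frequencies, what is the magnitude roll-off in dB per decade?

Each pole contributes −20 dB/decade at high frequency; each zero contributes +20 dB/decade.
Net: 0 zero(s) − 3 pole(s) → -60 dB/decade.

-60 dB/decade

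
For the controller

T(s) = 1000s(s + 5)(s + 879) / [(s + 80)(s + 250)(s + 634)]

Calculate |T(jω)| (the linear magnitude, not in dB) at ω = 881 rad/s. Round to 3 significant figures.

1.10e+03

At s = jω = j881:
zero (s+5): 5 + j881 → |·| = √(5²+881²) = √776186 ≈ 881.01, ∠ = arctan(881/5) ≈ 89.67°
zero (s+879): 879 + j881 → |·| = √(879²+881²) = √1548802 ≈ 1244.5, ∠ = arctan(881/879) ≈ 45.07°
zero at origin: s = j881 → |·| = 881, ∠ = 90.00°
pole (s+80): 80 + j881 → |·| = √(80²+881²) = √782561 ≈ 884.62, ∠ = arctan(881/80) ≈ 84.81°
pole (s+250): 250 + j881 → |·| = √(250²+881²) = √838661 ≈ 915.78, ∠ = arctan(881/250) ≈ 74.16°
pole (s+634): 634 + j881 → |·| = √(634²+881²) = √1178117 ≈ 1085.4, ∠ = arctan(881/634) ≈ 54.26°
|T| = 1000 · 9.6594e+08 / 8.793e+08 ≈ 1098.5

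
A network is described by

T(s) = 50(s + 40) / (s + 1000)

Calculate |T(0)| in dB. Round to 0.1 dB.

T(0) = 50·40 / (1000) = 2
20 log₁₀(2) ≈ 6.02 dB

6.0 dB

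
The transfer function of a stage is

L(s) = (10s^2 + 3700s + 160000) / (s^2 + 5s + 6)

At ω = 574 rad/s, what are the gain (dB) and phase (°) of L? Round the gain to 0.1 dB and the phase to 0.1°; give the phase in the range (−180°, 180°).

21.2 dB, -33.6°

Substitute s = j574:
Numerator: 10(j574)^2 + 3700(j574) + 160000 = -3134760 + j2123800
Denominator: (j574)^2 + 5(j574) + 6 = -329470 + j2870
|N| = √(3134760² + 2123800²) ≈ 3.7865e+06, ∠N ≈ 145.88°
|D| = √(329470² + 2870²) ≈ 3.2948e+05, ∠D ≈ 179.50°
|L| = 3.7865e+06 / 3.2948e+05 ≈ 11.492
Gain = 20 log₁₀(11.492) ≈ 21.21 dB
∠L = 145.88° − 179.50° = -33.62°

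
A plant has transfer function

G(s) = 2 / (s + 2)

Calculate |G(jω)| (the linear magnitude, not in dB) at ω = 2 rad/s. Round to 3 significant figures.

At s = jω = j2:
pole (s+2): 2 + j2 → |·| = √(2²+2²) = √8 ≈ 2.8284, ∠ = arctan(2/2) ≈ 45.00°
|G| = 2 / 2.8284 ≈ 0.70711

0.707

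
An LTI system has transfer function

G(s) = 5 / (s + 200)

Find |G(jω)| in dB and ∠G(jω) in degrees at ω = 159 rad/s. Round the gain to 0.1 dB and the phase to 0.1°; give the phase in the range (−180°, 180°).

At s = jω = j159:
pole (s+200): 200 + j159 → |·| = √(200²+159²) = √65281 ≈ 255.5, ∠ = arctan(159/200) ≈ 38.48°
|G| = 5 / 255.5 ≈ 0.019569
Gain = 20 log₁₀(0.019569) ≈ -34.17 dB
∠G = 0.00° − 38.48° = -38.48°

-34.2 dB, -38.5°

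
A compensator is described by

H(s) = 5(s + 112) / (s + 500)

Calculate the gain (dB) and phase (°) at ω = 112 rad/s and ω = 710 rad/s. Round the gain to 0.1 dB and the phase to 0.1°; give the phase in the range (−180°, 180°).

At s = jω = j112:
zero (s+112): 112 + j112 → |·| = √(112²+112²) = √25088 ≈ 158.39, ∠ = arctan(112/112) ≈ 45.00°
pole (s+500): 500 + j112 → |·| = √(500²+112²) = √262544 ≈ 512.39, ∠ = arctan(112/500) ≈ 12.63°
|H| = 5 · 158.39 / 512.39 ≈ 1.5456
Gain = 20 log₁₀(1.5456) ≈ 3.78 dB
∠H = 45.00° − 12.63° = 32.37°

At s = jω = j710:
zero (s+112): 112 + j710 → |·| = √(112²+710²) = √516644 ≈ 718.78, ∠ = arctan(710/112) ≈ 81.04°
pole (s+500): 500 + j710 → |·| = √(500²+710²) = √754100 ≈ 868.39, ∠ = arctan(710/500) ≈ 54.85°
|H| = 5 · 718.78 / 868.39 ≈ 4.1386
Gain = 20 log₁₀(4.1386) ≈ 12.34 dB
∠H = 81.04° − 54.85° = 26.19°

ω = 112: 3.8 dB, 32.4°; ω = 710: 12.3 dB, 26.2°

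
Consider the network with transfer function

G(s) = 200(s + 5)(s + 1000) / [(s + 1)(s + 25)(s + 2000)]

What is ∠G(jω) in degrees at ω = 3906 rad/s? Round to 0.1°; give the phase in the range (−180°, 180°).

-76.9°

At s = jω = j3906:
zero (s+5): 5 + j3906 → |·| = √(5²+3906²) = √15256861 ≈ 3906, ∠ = arctan(3906/5) ≈ 89.93°
zero (s+1000): 1000 + j3906 → |·| = √(1000²+3906²) = √16256836 ≈ 4032, ∠ = arctan(3906/1000) ≈ 75.64°
pole (s+1): 1 + j3906 → |·| = √(1²+3906²) = √15256837 ≈ 3906, ∠ = arctan(3906/1) ≈ 89.99°
pole (s+25): 25 + j3906 → |·| = √(25²+3906²) = √15257461 ≈ 3906.1, ∠ = arctan(3906/25) ≈ 89.63°
pole (s+2000): 2000 + j3906 → |·| = √(2000²+3906²) = √19256836 ≈ 4388.3, ∠ = arctan(3906/2000) ≈ 62.89°
∠G = 165.57° − 242.51° = -76.94°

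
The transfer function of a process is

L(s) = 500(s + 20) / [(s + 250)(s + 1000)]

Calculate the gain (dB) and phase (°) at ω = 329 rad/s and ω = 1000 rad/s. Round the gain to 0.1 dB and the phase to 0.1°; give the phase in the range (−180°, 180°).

At s = jω = j329:
zero (s+20): 20 + j329 → |·| = √(20²+329²) = √108641 ≈ 329.61, ∠ = arctan(329/20) ≈ 86.52°
pole (s+250): 250 + j329 → |·| = √(250²+329²) = √170741 ≈ 413.21, ∠ = arctan(329/250) ≈ 52.77°
pole (s+1000): 1000 + j329 → |·| = √(1000²+329²) = √1108241 ≈ 1052.7, ∠ = arctan(329/1000) ≈ 18.21°
|L| = 500 · 329.61 / 4.3499e+05 ≈ 0.37887
Gain = 20 log₁₀(0.37887) ≈ -8.43 dB
∠L = 86.52° − 70.98° = 15.54°

At s = jω = j1000:
zero (s+20): 20 + j1000 → |·| = √(20²+1000²) = √1000400 ≈ 1000.2, ∠ = arctan(1000/20) ≈ 88.85°
pole (s+250): 250 + j1000 → |·| = √(250²+1000²) = √1062500 ≈ 1030.8, ∠ = arctan(1000/250) ≈ 75.96°
pole (s+1000): 1000 + j1000 → |·| = √(1000²+1000²) = √2000000 ≈ 1414.2, ∠ = arctan(1000/1000) ≈ 45.00°
|L| = 500 · 1000.2 / 1.4578e+06 ≈ 0.34305
Gain = 20 log₁₀(0.34305) ≈ -9.29 dB
∠L = 88.85° − 120.96° = -32.11°

ω = 329: -8.4 dB, 15.5°; ω = 1000: -9.3 dB, -32.1°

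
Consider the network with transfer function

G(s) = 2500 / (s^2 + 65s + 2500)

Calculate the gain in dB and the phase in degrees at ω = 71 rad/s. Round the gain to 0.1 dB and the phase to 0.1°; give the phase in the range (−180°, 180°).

At s = jω = j71:
quadratic: (j71)² + 65·j71 + 2500 = -2541 + j4615 → |·| ≈ 5268.3, ∠ ≈ 118.84°
|G| = 2500 / 5268.3 ≈ 0.47454
Gain = 20 log₁₀(0.47454) ≈ -6.47 dB
∠G = 0.00° − 118.84° = -118.84°

-6.5 dB, -118.8°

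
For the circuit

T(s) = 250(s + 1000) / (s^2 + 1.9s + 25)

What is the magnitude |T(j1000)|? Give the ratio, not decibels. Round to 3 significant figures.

At s = jω = j1000:
zero (s+1000): 1000 + j1000 → |·| = √(1000²+1000²) = √2000000 ≈ 1414.2, ∠ = arctan(1000/1000) ≈ 45.00°
quadratic: (j1000)² + 1.9·j1000 + 25 = -999975 + j1900 → |·| ≈ 9.9998e+05, ∠ ≈ 179.89°
|T| = 250 · 1414.2 / 9.9998e+05 ≈ 0.35356

0.354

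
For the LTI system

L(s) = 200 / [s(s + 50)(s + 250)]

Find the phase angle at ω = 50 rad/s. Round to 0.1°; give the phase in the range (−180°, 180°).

At s = jω = j50:
pole (s+50): 50 + j50 → |·| = √(50²+50²) = √5000 ≈ 70.711, ∠ = arctan(50/50) ≈ 45.00°
pole (s+250): 250 + j50 → |·| = √(250²+50²) = √65000 ≈ 254.95, ∠ = arctan(50/250) ≈ 11.31°
pole at origin: |s| = 50, ∠ = 90.00° (in denominator)
∠L = 0.00° − 146.31° = -146.31°

-146.3°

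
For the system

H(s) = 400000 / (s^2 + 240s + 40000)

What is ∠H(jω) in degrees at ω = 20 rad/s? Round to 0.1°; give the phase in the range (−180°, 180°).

-6.9°

At s = jω = j20:
quadratic: (j20)² + 240·j20 + 40000 = 39600 + j4800 → |·| ≈ 39890, ∠ ≈ 6.91°
∠H = 0.00° − 6.91° = -6.91°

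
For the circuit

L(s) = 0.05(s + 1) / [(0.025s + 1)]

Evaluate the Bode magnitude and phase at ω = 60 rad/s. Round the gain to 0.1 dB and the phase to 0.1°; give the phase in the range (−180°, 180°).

At ω = 60 rad/s:
zero (1 + j60·1) = 1 + j60 → |·| ≈ 60.008, ∠ ≈ 89.05°
pole (1 + j60·0.025) = 1 + j1.5 → |·| ≈ 1.8028, ∠ ≈ 56.31°
|L| = 0.05 · 60.008 / (1.8028) ≈ 1.6643
Gain = 20 log₁₀(1.6643) ≈ 4.42 dB
∠L = (89.05°) − (56.31°) = 32.74°

4.4 dB, 32.7°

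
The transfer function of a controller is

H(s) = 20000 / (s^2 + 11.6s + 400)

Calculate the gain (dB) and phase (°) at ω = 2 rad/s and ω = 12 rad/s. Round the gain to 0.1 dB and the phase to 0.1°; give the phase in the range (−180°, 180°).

At s = jω = j2:
quadratic: (j2)² + 11.6·j2 + 400 = 396 + j23.2 → |·| ≈ 396.68, ∠ ≈ 3.35°
|H| = 20000 / 396.68 ≈ 50.418
Gain = 20 log₁₀(50.418) ≈ 34.05 dB
∠H = 0.00° − 3.35° = -3.35°

At s = jω = j12:
quadratic: (j12)² + 11.6·j12 + 400 = 256 + j139.2 → |·| ≈ 291.4, ∠ ≈ 28.54°
|H| = 20000 / 291.4 ≈ 68.634
Gain = 20 log₁₀(68.634) ≈ 36.73 dB
∠H = 0.00° − 28.54° = -28.54°

ω = 2: 34.1 dB, -3.4°; ω = 12: 36.7 dB, -28.5°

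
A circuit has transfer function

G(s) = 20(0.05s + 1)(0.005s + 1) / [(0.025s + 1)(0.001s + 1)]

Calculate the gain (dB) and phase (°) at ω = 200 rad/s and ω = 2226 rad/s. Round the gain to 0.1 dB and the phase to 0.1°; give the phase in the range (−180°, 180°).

ω = 200: 34.8 dB, 39.3°; ω = 2226: 45.3 dB, 19.6°

At ω = 200 rad/s:
zero (1 + j200·0.05) = 1 + j10 → |·| ≈ 10.05, ∠ ≈ 84.29°
zero (1 + j200·0.005) = 1 + j1 → |·| ≈ 1.4142, ∠ ≈ 45.00°
pole (1 + j200·0.025) = 1 + j5 → |·| ≈ 5.099, ∠ ≈ 78.69°
pole (1 + j200·0.001) = 1 + j0.2 → |·| ≈ 1.0198, ∠ ≈ 11.31°
|G| = 20 · 10.05 · 1.4142 / (5.099 · 1.0198) ≈ 54.665
Gain = 20 log₁₀(54.665) ≈ 34.75 dB
∠G = (84.29° + 45.00°) − (78.69° + 11.31°) = 39.29°

At ω = 2226 rad/s:
zero (1 + j2226·0.05) = 1 + j111.3 → |·| ≈ 111.3, ∠ ≈ 89.49°
zero (1 + j2226·0.005) = 1 + j11.13 → |·| ≈ 11.175, ∠ ≈ 84.87°
pole (1 + j2226·0.025) = 1 + j55.65 → |·| ≈ 55.659, ∠ ≈ 88.97°
pole (1 + j2226·0.001) = 1 + j2.226 → |·| ≈ 2.4403, ∠ ≈ 65.81°
|G| = 20 · 111.3 · 11.175 / (55.659 · 2.4403) ≈ 183.14
Gain = 20 log₁₀(183.14) ≈ 45.26 dB
∠G = (89.49° + 84.87°) − (88.97° + 65.81°) = 19.58°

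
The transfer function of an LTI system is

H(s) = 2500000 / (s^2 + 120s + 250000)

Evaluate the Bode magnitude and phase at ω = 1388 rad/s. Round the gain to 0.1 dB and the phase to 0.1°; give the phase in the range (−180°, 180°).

3.4 dB, -174.3°

At s = jω = j1388:
quadratic: (j1388)² + 120·j1388 + 250000 = -1676544 + j166560 → |·| ≈ 1.6848e+06, ∠ ≈ 174.33°
|H| = 2500000 / 1.6848e+06 ≈ 1.4839
Gain = 20 log₁₀(1.4839) ≈ 3.43 dB
∠H = 0.00° − 174.33° = -174.33°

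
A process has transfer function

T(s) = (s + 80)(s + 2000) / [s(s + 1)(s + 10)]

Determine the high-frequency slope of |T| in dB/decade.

Each pole contributes −20 dB/decade at high frequency; each zero contributes +20 dB/decade.
Net: 2 zero(s) − 3 pole(s) → -20 dB/decade.

-20 dB/decade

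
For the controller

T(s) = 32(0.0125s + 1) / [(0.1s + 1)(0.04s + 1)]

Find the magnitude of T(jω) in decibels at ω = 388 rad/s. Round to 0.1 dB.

-11.6 dB

At ω = 388 rad/s:
zero (1 + j388·0.0125) = 1 + j4.85 → |·| ≈ 4.952, ∠ ≈ 78.35°
pole (1 + j388·0.1) = 1 + j38.8 → |·| ≈ 38.813, ∠ ≈ 88.52°
pole (1 + j388·0.04) = 1 + j15.52 → |·| ≈ 15.552, ∠ ≈ 86.31°
|T| = 32 · 4.952 / (38.813 · 15.552) ≈ 0.26252
Gain = 20 log₁₀(0.26252) ≈ -11.62 dB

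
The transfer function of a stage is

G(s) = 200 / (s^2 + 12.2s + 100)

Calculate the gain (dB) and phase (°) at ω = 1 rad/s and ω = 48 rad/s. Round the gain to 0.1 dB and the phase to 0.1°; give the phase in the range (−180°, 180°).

At s = jω = j1:
quadratic: (j1)² + 12.2·j1 + 100 = 99 + j12.2 → |·| ≈ 99.749, ∠ ≈ 7.03°
|G| = 200 / 99.749 ≈ 2.005
Gain = 20 log₁₀(2.005) ≈ 6.04 dB
∠G = 0.00° − 7.03° = -7.03°

At s = jω = j48:
quadratic: (j48)² + 12.2·j48 + 100 = -2204 + j585.6 → |·| ≈ 2280.5, ∠ ≈ 165.12°
|G| = 200 / 2280.5 ≈ 0.0877
Gain = 20 log₁₀(0.0877) ≈ -21.14 dB
∠G = 0.00° − 165.12° = -165.12°

ω = 1: 6.0 dB, -7.0°; ω = 48: -21.1 dB, -165.1°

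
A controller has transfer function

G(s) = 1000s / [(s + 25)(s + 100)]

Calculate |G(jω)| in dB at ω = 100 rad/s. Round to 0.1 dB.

At s = jω = j100:
zero at origin: s = j100 → |·| = 100, ∠ = 90.00°
pole (s+25): 25 + j100 → |·| = √(25²+100²) = √10625 ≈ 103.08, ∠ = arctan(100/25) ≈ 75.96°
pole (s+100): 100 + j100 → |·| = √(100²+100²) = √20000 ≈ 141.42, ∠ = arctan(100/100) ≈ 45.00°
|G| = 1000 · 100 / 14578 ≈ 6.8597
Gain = 20 log₁₀(6.8597) ≈ 16.73 dB

16.7 dB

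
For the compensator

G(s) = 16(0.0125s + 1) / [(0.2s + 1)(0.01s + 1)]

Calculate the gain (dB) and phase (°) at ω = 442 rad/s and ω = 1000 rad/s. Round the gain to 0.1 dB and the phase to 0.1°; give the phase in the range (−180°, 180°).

ω = 442: -13.0 dB, -86.9°; ω = 1000: -20.0 dB, -88.6°

At ω = 442 rad/s:
zero (1 + j442·0.0125) = 1 + j5.525 → |·| ≈ 5.6148, ∠ ≈ 79.74°
pole (1 + j442·0.2) = 1 + j88.4 → |·| ≈ 88.406, ∠ ≈ 89.35°
pole (1 + j442·0.01) = 1 + j4.42 → |·| ≈ 4.5317, ∠ ≈ 77.25°
|G| = 16 · 5.6148 / (88.406 · 4.5317) ≈ 0.22424
Gain = 20 log₁₀(0.22424) ≈ -12.99 dB
∠G = (79.74°) − (89.35° + 77.25°) = -86.86°

At ω = 1000 rad/s:
zero (1 + j1000·0.0125) = 1 + j12.5 → |·| ≈ 12.54, ∠ ≈ 85.43°
pole (1 + j1000·0.2) = 1 + j200 → |·| ≈ 200, ∠ ≈ 89.71°
pole (1 + j1000·0.01) = 1 + j10 → |·| ≈ 10.05, ∠ ≈ 84.29°
|G| = 16 · 12.54 / (200 · 10.05) ≈ 0.099821
Gain = 20 log₁₀(0.099821) ≈ -20.02 dB
∠G = (85.43°) − (89.71° + 84.29°) = -88.57°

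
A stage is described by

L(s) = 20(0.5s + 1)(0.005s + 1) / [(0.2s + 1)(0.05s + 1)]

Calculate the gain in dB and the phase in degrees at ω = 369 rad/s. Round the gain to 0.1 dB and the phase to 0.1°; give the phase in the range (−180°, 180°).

At ω = 369 rad/s:
zero (1 + j369·0.5) = 1 + j184.5 → |·| ≈ 184.5, ∠ ≈ 89.69°
zero (1 + j369·0.005) = 1 + j1.845 → |·| ≈ 2.0986, ∠ ≈ 61.54°
pole (1 + j369·0.2) = 1 + j73.8 → |·| ≈ 73.807, ∠ ≈ 89.22°
pole (1 + j369·0.05) = 1 + j18.45 → |·| ≈ 18.477, ∠ ≈ 86.90°
|L| = 20 · 184.5 · 2.0986 / (73.807 · 18.477) ≈ 5.6784
Gain = 20 log₁₀(5.6784) ≈ 15.08 dB
∠L = (89.69° + 61.54°) − (89.22° + 86.90°) = -24.89°

15.1 dB, -24.9°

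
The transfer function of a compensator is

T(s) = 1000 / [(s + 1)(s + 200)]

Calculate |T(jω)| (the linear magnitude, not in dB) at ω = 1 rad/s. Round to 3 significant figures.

3.54

At s = jω = j1:
pole (s+1): 1 + j1 → |·| = √(1²+1²) = √2 ≈ 1.4142, ∠ = arctan(1/1) ≈ 45.00°
pole (s+200): 200 + j1 → |·| = √(200²+1²) = √40001 ≈ 200, ∠ = arctan(1/200) ≈ 0.29°
|T| = 1000 / 282.84 ≈ 3.5356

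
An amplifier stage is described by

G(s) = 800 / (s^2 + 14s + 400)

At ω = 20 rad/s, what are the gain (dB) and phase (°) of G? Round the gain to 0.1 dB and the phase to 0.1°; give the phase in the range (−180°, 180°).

9.1 dB, -90.0°

At s = jω = j20:
quadratic: (j20)² + 14·j20 + 400 = 0 + j280 → |·| ≈ 280, ∠ ≈ 90.00°
|G| = 800 / 280 ≈ 2.8571
Gain = 20 log₁₀(2.8571) ≈ 9.12 dB
∠G = 0.00° − 90.00° = -90.00°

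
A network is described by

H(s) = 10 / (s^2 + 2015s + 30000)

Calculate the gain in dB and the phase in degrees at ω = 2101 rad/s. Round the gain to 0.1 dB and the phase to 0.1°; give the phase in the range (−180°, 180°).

-115.7 dB, -136.0°

Substitute s = j2101:
Numerator: 10 = 10 + j0
Denominator: (j2101)^2 + 2015(j2101) + 30000 = -4384201 + j4233515
|N| = √(10² + 0²) ≈ 10, ∠N ≈ 0.00°
|D| = √(4384201² + 4233515²) ≈ 6.0946e+06, ∠D ≈ 136.00°
|H| = 10 / 6.0946e+06 ≈ 1.6408e-06
Gain = 20 log₁₀(1.6408e-06) ≈ -115.70 dB
∠H = 0.00° − 136.00° = -136.00°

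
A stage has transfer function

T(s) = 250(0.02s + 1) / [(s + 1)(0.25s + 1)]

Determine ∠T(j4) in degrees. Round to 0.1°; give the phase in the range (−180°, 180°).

-116.4°

At ω = 4 rad/s:
zero (1 + j4·0.02) = 1 + j0.08 → |·| ≈ 1.0032, ∠ ≈ 4.57°
pole (1 + j4·1) = 1 + j4 → |·| ≈ 4.1231, ∠ ≈ 75.96°
pole (1 + j4·0.25) = 1 + j1 → |·| ≈ 1.4142, ∠ ≈ 45.00°
∠T = (4.57°) − (75.96° + 45.00°) = -116.39°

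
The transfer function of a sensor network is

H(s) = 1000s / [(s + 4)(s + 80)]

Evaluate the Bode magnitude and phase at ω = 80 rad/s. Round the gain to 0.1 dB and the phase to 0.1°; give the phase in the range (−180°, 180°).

18.9 dB, -42.1°

At s = jω = j80:
zero at origin: s = j80 → |·| = 80, ∠ = 90.00°
pole (s+4): 4 + j80 → |·| = √(4²+80²) = √6416 ≈ 80.1, ∠ = arctan(80/4) ≈ 87.14°
pole (s+80): 80 + j80 → |·| = √(80²+80²) = √12800 ≈ 113.14, ∠ = arctan(80/80) ≈ 45.00°
|H| = 1000 · 80 / 9062.5 ≈ 8.8276
Gain = 20 log₁₀(8.8276) ≈ 18.92 dB
∠H = 90.00° − 132.14° = -42.14°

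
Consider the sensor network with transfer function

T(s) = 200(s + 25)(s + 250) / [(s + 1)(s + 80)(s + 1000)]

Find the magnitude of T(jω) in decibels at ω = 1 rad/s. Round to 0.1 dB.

At s = jω = j1:
zero (s+25): 25 + j1 → |·| = √(25²+1²) = √626 ≈ 25.02, ∠ = arctan(1/25) ≈ 2.29°
zero (s+250): 250 + j1 → |·| = √(250²+1²) = √62501 ≈ 250, ∠ = arctan(1/250) ≈ 0.23°
pole (s+1): 1 + j1 → |·| = √(1²+1²) = √2 ≈ 1.4142, ∠ = arctan(1/1) ≈ 45.00°
pole (s+80): 80 + j1 → |·| = √(80²+1²) = √6401 ≈ 80.006, ∠ = arctan(1/80) ≈ 0.72°
pole (s+1000): 1000 + j1 → |·| = √(1000²+1²) = √1000001 ≈ 1000, ∠ = arctan(1/1000) ≈ 0.06°
|T| = 200 · 6255 / 1.1314e+05 ≈ 11.057
Gain = 20 log₁₀(11.057) ≈ 20.87 dB

20.9 dB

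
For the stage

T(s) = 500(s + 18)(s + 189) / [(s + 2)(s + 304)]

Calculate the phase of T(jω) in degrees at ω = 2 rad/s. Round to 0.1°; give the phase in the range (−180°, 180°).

At s = jω = j2:
zero (s+18): 18 + j2 → |·| = √(18²+2²) = √328 ≈ 18.111, ∠ = arctan(2/18) ≈ 6.34°
zero (s+189): 189 + j2 → |·| = √(189²+2²) = √35725 ≈ 189.01, ∠ = arctan(2/189) ≈ 0.61°
pole (s+2): 2 + j2 → |·| = √(2²+2²) = √8 ≈ 2.8284, ∠ = arctan(2/2) ≈ 45.00°
pole (s+304): 304 + j2 → |·| = √(304²+2²) = √92420 ≈ 304.01, ∠ = arctan(2/304) ≈ 0.38°
∠T = 6.95° − 45.38° = -38.43°

-38.4°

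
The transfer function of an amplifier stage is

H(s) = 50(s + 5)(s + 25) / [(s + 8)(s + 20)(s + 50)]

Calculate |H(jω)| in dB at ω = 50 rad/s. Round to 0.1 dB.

At s = jω = j50:
zero (s+5): 5 + j50 → |·| = √(5²+50²) = √2525 ≈ 50.249, ∠ = arctan(50/5) ≈ 84.29°
zero (s+25): 25 + j50 → |·| = √(25²+50²) = √3125 ≈ 55.902, ∠ = arctan(50/25) ≈ 63.43°
pole (s+8): 8 + j50 → |·| = √(8²+50²) = √2564 ≈ 50.636, ∠ = arctan(50/8) ≈ 80.91°
pole (s+20): 20 + j50 → |·| = √(20²+50²) = √2900 ≈ 53.852, ∠ = arctan(50/20) ≈ 68.20°
pole (s+50): 50 + j50 → |·| = √(50²+50²) = √5000 ≈ 70.711, ∠ = arctan(50/50) ≈ 45.00°
|H| = 50 · 2809 / 1.9282e+05 ≈ 0.7284
Gain = 20 log₁₀(0.7284) ≈ -2.75 dB

-2.8 dB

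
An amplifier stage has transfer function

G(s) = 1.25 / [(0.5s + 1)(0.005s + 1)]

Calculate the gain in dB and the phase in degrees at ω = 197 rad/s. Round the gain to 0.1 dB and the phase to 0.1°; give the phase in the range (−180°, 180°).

-40.9 dB, -134.0°

At ω = 197 rad/s:
pole (1 + j197·0.5) = 1 + j98.5 → |·| ≈ 98.505, ∠ ≈ 89.42°
pole (1 + j197·0.005) = 1 + j0.985 → |·| ≈ 1.4036, ∠ ≈ 44.57°
|G| = 1.25 · 1 / (98.505 · 1.4036) ≈ 0.0090408
Gain = 20 log₁₀(0.0090408) ≈ -40.88 dB
∠G = (0°) − (89.42° + 44.57°) = -133.99°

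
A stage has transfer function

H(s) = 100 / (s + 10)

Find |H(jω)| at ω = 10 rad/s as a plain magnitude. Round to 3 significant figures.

7.07

Substitute s = j10:
Numerator: 100 = 100 + j0
Denominator: (j10) + 10 = 10 + j10
|N| = √(100² + 0²) ≈ 100, ∠N ≈ 0.00°
|D| = √(10² + 10²) ≈ 14.142, ∠D ≈ 45.00°
|H| = 100 / 14.142 ≈ 7.0711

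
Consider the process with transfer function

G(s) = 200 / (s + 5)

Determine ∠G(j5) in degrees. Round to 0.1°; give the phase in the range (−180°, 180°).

Substitute s = j5:
Numerator: 200 = 200 + j0
Denominator: (j5) + 5 = 5 + j5
|N| = √(200² + 0²) ≈ 200, ∠N ≈ 0.00°
|D| = √(5² + 5²) ≈ 7.0711, ∠D ≈ 45.00°
∠G = 0.00° − 45.00° = -45.00°

-45.0°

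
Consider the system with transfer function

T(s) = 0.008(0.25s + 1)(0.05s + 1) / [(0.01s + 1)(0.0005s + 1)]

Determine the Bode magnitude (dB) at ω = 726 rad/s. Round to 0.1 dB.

16.6 dB

At ω = 726 rad/s:
zero (1 + j726·0.25) = 1 + j181.5 → |·| ≈ 181.5, ∠ ≈ 89.68°
zero (1 + j726·0.05) = 1 + j36.3 → |·| ≈ 36.314, ∠ ≈ 88.42°
pole (1 + j726·0.01) = 1 + j7.26 → |·| ≈ 7.3285, ∠ ≈ 82.16°
pole (1 + j726·0.0005) = 1 + j0.363 → |·| ≈ 1.0638, ∠ ≈ 19.95°
|T| = 0.008 · 181.5 · 36.314 / (7.3285 · 1.0638) ≈ 6.7634
Gain = 20 log₁₀(6.7634) ≈ 16.60 dB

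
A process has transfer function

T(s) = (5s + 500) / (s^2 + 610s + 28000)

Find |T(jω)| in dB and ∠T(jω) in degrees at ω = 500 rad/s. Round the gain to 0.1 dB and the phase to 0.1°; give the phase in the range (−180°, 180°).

-43.4 dB, -47.4°

Substitute s = j500:
Numerator: 5(j500) + 500 = 500 + j2500
Denominator: (j500)^2 + 610(j500) + 28000 = -222000 + j305000
|N| = √(500² + 2500²) ≈ 2549.5, ∠N ≈ 78.69°
|D| = √(222000² + 305000²) ≈ 3.7724e+05, ∠D ≈ 126.05°
|T| = 2549.5 / 3.7724e+05 ≈ 0.0067583
Gain = 20 log₁₀(0.0067583) ≈ -43.40 dB
∠T = 78.69° − 126.05° = -47.36°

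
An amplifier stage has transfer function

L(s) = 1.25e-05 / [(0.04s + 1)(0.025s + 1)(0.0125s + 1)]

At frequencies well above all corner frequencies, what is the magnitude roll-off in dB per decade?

-60 dB/decade

Each pole contributes −20 dB/decade at high frequency; each zero contributes +20 dB/decade.
Net: 0 zero(s) − 3 pole(s) → -60 dB/decade.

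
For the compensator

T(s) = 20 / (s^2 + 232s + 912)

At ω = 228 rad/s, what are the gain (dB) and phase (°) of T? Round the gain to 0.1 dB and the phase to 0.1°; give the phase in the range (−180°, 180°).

-71.3 dB, -134.0°

Substitute s = j228:
Numerator: 20 = 20 + j0
Denominator: (j228)^2 + 232(j228) + 912 = -51072 + j52896
|N| = √(20² + 0²) ≈ 20, ∠N ≈ 0.00°
|D| = √(51072² + 52896²) ≈ 73528, ∠D ≈ 133.99°
|T| = 20 / 73528 ≈ 0.00027201
Gain = 20 log₁₀(0.00027201) ≈ -71.31 dB
∠T = 0.00° − 133.99° = -133.99°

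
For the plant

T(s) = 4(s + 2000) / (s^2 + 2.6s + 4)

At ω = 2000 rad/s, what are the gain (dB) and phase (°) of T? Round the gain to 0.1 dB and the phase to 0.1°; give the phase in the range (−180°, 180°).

At s = jω = j2000:
zero (s+2000): 2000 + j2000 → |·| = √(2000²+2000²) = √8000000 ≈ 2828.4, ∠ = arctan(2000/2000) ≈ 45.00°
quadratic: (j2000)² + 2.6·j2000 + 4 = -3999996 + j5200 → |·| ≈ 4e+06, ∠ ≈ 179.93°
|T| = 4 · 2828.4 / 4e+06 ≈ 0.0028284
Gain = 20 log₁₀(0.0028284) ≈ -50.97 dB
∠T = 45.00° − 179.93° = -134.93°

-51.0 dB, -134.9°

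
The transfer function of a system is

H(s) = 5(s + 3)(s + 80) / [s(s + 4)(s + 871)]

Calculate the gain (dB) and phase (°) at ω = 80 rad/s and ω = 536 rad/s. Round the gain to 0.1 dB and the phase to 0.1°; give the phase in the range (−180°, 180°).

ω = 80: -41.9 dB, -49.5°; ω = 536: -46.1 dB, -40.0°

At s = jω = j80:
zero (s+3): 3 + j80 → |·| = √(3²+80²) = √6409 ≈ 80.056, ∠ = arctan(80/3) ≈ 87.85°
zero (s+80): 80 + j80 → |·| = √(80²+80²) = √12800 ≈ 113.14, ∠ = arctan(80/80) ≈ 45.00°
pole (s+4): 4 + j80 → |·| = √(4²+80²) = √6416 ≈ 80.1, ∠ = arctan(80/4) ≈ 87.14°
pole (s+871): 871 + j80 → |·| = √(871²+80²) = √765041 ≈ 874.67, ∠ = arctan(80/871) ≈ 5.25°
pole at origin: |s| = 80, ∠ = 90.00° (in denominator)
|H| = 5 · 9057.5 / 5.6049e+06 ≈ 0.00808
Gain = 20 log₁₀(0.00808) ≈ -41.85 dB
∠H = 132.85° − 182.39° = -49.54°

At s = jω = j536:
zero (s+3): 3 + j536 → |·| = √(3²+536²) = √287305 ≈ 536.01, ∠ = arctan(536/3) ≈ 89.68°
zero (s+80): 80 + j536 → |·| = √(80²+536²) = √293696 ≈ 541.94, ∠ = arctan(536/80) ≈ 81.51°
pole (s+4): 4 + j536 → |·| = √(4²+536²) = √287312 ≈ 536.01, ∠ = arctan(536/4) ≈ 89.57°
pole (s+871): 871 + j536 → |·| = √(871²+536²) = √1045937 ≈ 1022.7, ∠ = arctan(536/871) ≈ 31.61°
pole at origin: |s| = 536, ∠ = 90.00° (in denominator)
|H| = 5 · 2.9049e+05 / 2.9382e+08 ≈ 0.0049433
Gain = 20 log₁₀(0.0049433) ≈ -46.12 dB
∠H = 171.19° − 211.18° = -39.99°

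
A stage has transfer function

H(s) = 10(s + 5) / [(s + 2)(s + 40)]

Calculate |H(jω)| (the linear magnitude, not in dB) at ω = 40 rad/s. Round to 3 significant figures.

0.178

At s = jω = j40:
zero (s+5): 5 + j40 → |·| = √(5²+40²) = √1625 ≈ 40.311, ∠ = arctan(40/5) ≈ 82.87°
pole (s+2): 2 + j40 → |·| = √(2²+40²) = √1604 ≈ 40.05, ∠ = arctan(40/2) ≈ 87.14°
pole (s+40): 40 + j40 → |·| = √(40²+40²) = √3200 ≈ 56.569, ∠ = arctan(40/40) ≈ 45.00°
|H| = 10 · 40.311 / 2265.6 ≈ 0.17793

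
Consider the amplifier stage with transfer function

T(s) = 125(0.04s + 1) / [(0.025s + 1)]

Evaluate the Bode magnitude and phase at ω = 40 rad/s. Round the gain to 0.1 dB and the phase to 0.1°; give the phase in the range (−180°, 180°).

44.4 dB, 13.0°

At ω = 40 rad/s:
zero (1 + j40·0.04) = 1 + j1.6 → |·| ≈ 1.8868, ∠ ≈ 57.99°
pole (1 + j40·0.025) = 1 + j1 → |·| ≈ 1.4142, ∠ ≈ 45.00°
|T| = 125 · 1.8868 / (1.4142) ≈ 166.77
Gain = 20 log₁₀(166.77) ≈ 44.44 dB
∠T = (57.99°) − (45.00°) = 12.99°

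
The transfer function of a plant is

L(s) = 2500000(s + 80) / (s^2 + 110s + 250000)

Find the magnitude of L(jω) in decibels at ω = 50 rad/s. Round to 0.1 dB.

At s = jω = j50:
zero (s+80): 80 + j50 → |·| = √(80²+50²) = √8900 ≈ 94.34, ∠ = arctan(50/80) ≈ 32.01°
quadratic: (j50)² + 110·j50 + 250000 = 247500 + j5500 → |·| ≈ 2.4756e+05, ∠ ≈ 1.27°
|L| = 2500000 · 94.34 / 2.4756e+05 ≈ 952.7
Gain = 20 log₁₀(952.7) ≈ 59.58 dB

59.6 dB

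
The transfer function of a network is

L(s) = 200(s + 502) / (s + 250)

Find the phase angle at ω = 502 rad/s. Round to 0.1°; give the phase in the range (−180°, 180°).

At s = jω = j502:
zero (s+502): 502 + j502 → |·| = √(502²+502²) = √504008 ≈ 709.94, ∠ = arctan(502/502) ≈ 45.00°
pole (s+250): 250 + j502 → |·| = √(250²+502²) = √314504 ≈ 560.81, ∠ = arctan(502/250) ≈ 63.53°
∠L = 45.00° − 63.53° = -18.53°

-18.5°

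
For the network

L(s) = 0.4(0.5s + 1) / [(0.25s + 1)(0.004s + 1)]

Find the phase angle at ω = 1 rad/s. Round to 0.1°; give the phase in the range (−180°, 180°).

At ω = 1 rad/s:
zero (1 + j1·0.5) = 1 + j0.5 → |·| ≈ 1.118, ∠ ≈ 26.57°
pole (1 + j1·0.25) = 1 + j0.25 → |·| ≈ 1.0308, ∠ ≈ 14.04°
pole (1 + j1·0.004) = 1 + j0.004 → |·| ≈ 1, ∠ ≈ 0.23°
∠L = (26.57°) − (14.04° + 0.23°) = 12.30°

12.3°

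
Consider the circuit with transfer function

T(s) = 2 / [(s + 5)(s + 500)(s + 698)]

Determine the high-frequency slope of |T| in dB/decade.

-60 dB/decade

Each pole contributes −20 dB/decade at high frequency; each zero contributes +20 dB/decade.
Net: 0 zero(s) − 3 pole(s) → -60 dB/decade.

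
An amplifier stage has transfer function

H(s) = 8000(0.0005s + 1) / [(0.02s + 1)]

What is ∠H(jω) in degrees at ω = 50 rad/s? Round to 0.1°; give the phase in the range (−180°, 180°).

At ω = 50 rad/s:
zero (1 + j50·0.0005) = 1 + j0.025 → |·| ≈ 1.0003, ∠ ≈ 1.43°
pole (1 + j50·0.02) = 1 + j1 → |·| ≈ 1.4142, ∠ ≈ 45.00°
∠H = (1.43°) − (45.00°) = -43.57°

-43.6°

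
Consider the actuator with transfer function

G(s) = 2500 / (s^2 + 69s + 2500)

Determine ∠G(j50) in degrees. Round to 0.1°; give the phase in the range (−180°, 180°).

At s = jω = j50:
quadratic: (j50)² + 69·j50 + 2500 = 0 + j3450 → |·| ≈ 3450, ∠ ≈ 90.00°
∠G = 0.00° − 90.00° = -90.00°

-90.0°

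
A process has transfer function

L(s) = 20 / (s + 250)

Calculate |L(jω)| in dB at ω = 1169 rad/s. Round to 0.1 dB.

-35.5 dB

Substitute s = j1169:
Numerator: 20 = 20 + j0
Denominator: (j1169) + 250 = 250 + j1169
|N| = √(20² + 0²) ≈ 20, ∠N ≈ 0.00°
|D| = √(250² + 1169²) ≈ 1195.4, ∠D ≈ 77.93°
|L| = 20 / 1195.4 ≈ 0.016731
Gain = 20 log₁₀(0.016731) ≈ -35.53 dB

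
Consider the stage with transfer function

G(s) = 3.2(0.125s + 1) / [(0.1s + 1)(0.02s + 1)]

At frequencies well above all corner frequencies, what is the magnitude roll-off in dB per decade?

Each pole contributes −20 dB/decade at high frequency; each zero contributes +20 dB/decade.
Net: 1 zero(s) − 2 pole(s) → -20 dB/decade.

-20 dB/decade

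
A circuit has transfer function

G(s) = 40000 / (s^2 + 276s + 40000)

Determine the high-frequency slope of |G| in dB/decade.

Each pole contributes −20 dB/decade at high frequency; each zero contributes +20 dB/decade.
Net: 0 zero(s) − 2 pole(s) → -40 dB/decade.

-40 dB/decade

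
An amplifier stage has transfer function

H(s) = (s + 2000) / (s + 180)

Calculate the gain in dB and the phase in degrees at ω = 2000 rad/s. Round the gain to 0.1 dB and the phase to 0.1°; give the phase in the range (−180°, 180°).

3.0 dB, -39.9°

Substitute s = j2000:
Numerator: (j2000) + 2000 = 2000 + j2000
Denominator: (j2000) + 180 = 180 + j2000
|N| = √(2000² + 2000²) ≈ 2828.4, ∠N ≈ 45.00°
|D| = √(180² + 2000²) ≈ 2008.1, ∠D ≈ 84.86°
|H| = 2828.4 / 2008.1 ≈ 1.4085
Gain = 20 log₁₀(1.4085) ≈ 2.98 dB
∠H = 45.00° − 84.86° = -39.86°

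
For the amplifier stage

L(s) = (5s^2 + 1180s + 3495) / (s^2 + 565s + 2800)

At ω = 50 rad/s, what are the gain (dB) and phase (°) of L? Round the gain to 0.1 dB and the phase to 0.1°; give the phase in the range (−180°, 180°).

Substitute s = j50:
Numerator: 5(j50)^2 + 1180(j50) + 3495 = -9005 + j59000
Denominator: (j50)^2 + 565(j50) + 2800 = 300 + j28250
|N| = √(9005² + 59000²) ≈ 59683, ∠N ≈ 98.68°
|D| = √(300² + 28250²) ≈ 28252, ∠D ≈ 89.39°
|L| = 59683 / 28252 ≈ 2.1125
Gain = 20 log₁₀(2.1125) ≈ 6.50 dB
∠L = 98.68° − 89.39° = 9.29°

6.5 dB, 9.3°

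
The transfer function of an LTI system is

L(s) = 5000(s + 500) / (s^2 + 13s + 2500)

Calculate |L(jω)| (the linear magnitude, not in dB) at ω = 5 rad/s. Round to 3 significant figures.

At s = jω = j5:
zero (s+500): 500 + j5 → |·| = √(500²+5²) = √250025 ≈ 500.02, ∠ = arctan(5/500) ≈ 0.57°
quadratic: (j5)² + 13·j5 + 2500 = 2475 + j65 → |·| ≈ 2475.9, ∠ ≈ 1.50°
|L| = 5000 · 500.02 / 2475.9 ≈ 1009.8

1.01e+03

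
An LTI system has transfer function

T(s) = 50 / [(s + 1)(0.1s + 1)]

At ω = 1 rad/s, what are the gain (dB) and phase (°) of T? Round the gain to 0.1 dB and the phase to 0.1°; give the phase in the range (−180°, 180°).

At ω = 1 rad/s:
pole (1 + j1·1) = 1 + j1 → |·| ≈ 1.4142, ∠ ≈ 45.00°
pole (1 + j1·0.1) = 1 + j0.1 → |·| ≈ 1.005, ∠ ≈ 5.71°
|T| = 50 · 1 / (1.4142 · 1.005) ≈ 35.18
Gain = 20 log₁₀(35.18) ≈ 30.93 dB
∠T = (0°) − (45.00° + 5.71°) = -50.71°

30.9 dB, -50.7°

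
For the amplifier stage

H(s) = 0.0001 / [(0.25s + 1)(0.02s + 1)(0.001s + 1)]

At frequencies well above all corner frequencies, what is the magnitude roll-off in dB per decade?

-60 dB/decade

Each pole contributes −20 dB/decade at high frequency; each zero contributes +20 dB/decade.
Net: 0 zero(s) − 3 pole(s) → -60 dB/decade.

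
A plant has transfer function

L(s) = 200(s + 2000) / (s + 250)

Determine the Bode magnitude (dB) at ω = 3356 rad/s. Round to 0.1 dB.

At s = jω = j3356:
zero (s+2000): 2000 + j3356 → |·| = √(2000²+3356²) = √15262736 ≈ 3906.8, ∠ = arctan(3356/2000) ≈ 59.21°
pole (s+250): 250 + j3356 → |·| = √(250²+3356²) = √11325236 ≈ 3365.3, ∠ = arctan(3356/250) ≈ 85.74°
|L| = 200 · 3906.8 / 3365.3 ≈ 232.18
Gain = 20 log₁₀(232.18) ≈ 47.32 dB

47.3 dB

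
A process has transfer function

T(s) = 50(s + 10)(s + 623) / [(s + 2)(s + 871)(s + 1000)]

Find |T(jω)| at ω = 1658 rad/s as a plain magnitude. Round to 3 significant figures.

0.0244

At s = jω = j1658:
zero (s+10): 10 + j1658 → |·| = √(10²+1658²) = √2749064 ≈ 1658, ∠ = arctan(1658/10) ≈ 89.65°
zero (s+623): 623 + j1658 → |·| = √(623²+1658²) = √3137093 ≈ 1771.2, ∠ = arctan(1658/623) ≈ 69.41°
pole (s+2): 2 + j1658 → |·| = √(2²+1658²) = √2748968 ≈ 1658, ∠ = arctan(1658/2) ≈ 89.93°
pole (s+871): 871 + j1658 → |·| = √(871²+1658²) = √3507605 ≈ 1872.9, ∠ = arctan(1658/871) ≈ 62.29°
pole (s+1000): 1000 + j1658 → |·| = √(1000²+1658²) = √3748964 ≈ 1936.2, ∠ = arctan(1658/1000) ≈ 58.90°
|T| = 50 · 2.9366e+06 / 6.0124e+09 ≈ 0.024421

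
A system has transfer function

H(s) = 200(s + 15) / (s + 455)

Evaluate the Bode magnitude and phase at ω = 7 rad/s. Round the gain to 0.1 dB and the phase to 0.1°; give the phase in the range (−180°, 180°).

17.2 dB, 24.1°

At s = jω = j7:
zero (s+15): 15 + j7 → |·| = √(15²+7²) = √274 ≈ 16.553, ∠ = arctan(7/15) ≈ 25.02°
pole (s+455): 455 + j7 → |·| = √(455²+7²) = √207074 ≈ 455.05, ∠ = arctan(7/455) ≈ 0.88°
|H| = 200 · 16.553 / 455.05 ≈ 7.2752
Gain = 20 log₁₀(7.2752) ≈ 17.24 dB
∠H = 25.02° − 0.88° = 24.14°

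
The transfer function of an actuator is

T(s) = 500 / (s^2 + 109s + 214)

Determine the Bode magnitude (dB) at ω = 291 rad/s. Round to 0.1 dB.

-45.1 dB

Substitute s = j291:
Numerator: 500 = 500 + j0
Denominator: (j291)^2 + 109(j291) + 214 = -84467 + j31719
|N| = √(500² + 0²) ≈ 500, ∠N ≈ 0.00°
|D| = √(84467² + 31719²) ≈ 90226, ∠D ≈ 159.42°
|T| = 500 / 90226 ≈ 0.0055416
Gain = 20 log₁₀(0.0055416) ≈ -45.13 dB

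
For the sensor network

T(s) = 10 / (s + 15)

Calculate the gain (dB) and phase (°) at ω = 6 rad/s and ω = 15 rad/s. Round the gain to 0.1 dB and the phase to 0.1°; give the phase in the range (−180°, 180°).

ω = 6: -4.2 dB, -21.8°; ω = 15: -6.5 dB, -45.0°

At s = jω = j6:
pole (s+15): 15 + j6 → |·| = √(15²+6²) = √261 ≈ 16.155, ∠ = arctan(6/15) ≈ 21.80°
|T| = 10 / 16.155 ≈ 0.619
Gain = 20 log₁₀(0.619) ≈ -4.17 dB
∠T = 0.00° − 21.80° = -21.80°

At s = jω = j15:
pole (s+15): 15 + j15 → |·| = √(15²+15²) = √450 ≈ 21.213, ∠ = arctan(15/15) ≈ 45.00°
|T| = 10 / 21.213 ≈ 0.47141
Gain = 20 log₁₀(0.47141) ≈ -6.53 dB
∠T = 0.00° − 45.00° = -45.00°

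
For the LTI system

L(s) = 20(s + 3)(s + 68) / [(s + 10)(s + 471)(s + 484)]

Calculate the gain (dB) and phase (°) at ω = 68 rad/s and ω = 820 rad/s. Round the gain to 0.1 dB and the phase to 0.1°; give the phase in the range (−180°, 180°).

At s = jω = j68:
zero (s+3): 3 + j68 → |·| = √(3²+68²) = √4633 ≈ 68.066, ∠ = arctan(68/3) ≈ 87.47°
zero (s+68): 68 + j68 → |·| = √(68²+68²) = √9248 ≈ 96.167, ∠ = arctan(68/68) ≈ 45.00°
pole (s+10): 10 + j68 → |·| = √(10²+68²) = √4724 ≈ 68.731, ∠ = arctan(68/10) ≈ 81.63°
pole (s+471): 471 + j68 → |·| = √(471²+68²) = √226465 ≈ 475.88, ∠ = arctan(68/471) ≈ 8.22°
pole (s+484): 484 + j68 → |·| = √(484²+68²) = √238880 ≈ 488.75, ∠ = arctan(68/484) ≈ 8.00°
|L| = 20 · 6545.7 / 1.5986e+07 ≈ 0.0081893
Gain = 20 log₁₀(0.0081893) ≈ -41.74 dB
∠L = 132.47° − 97.85° = 34.62°

At s = jω = j820:
zero (s+3): 3 + j820 → |·| = √(3²+820²) = √672409 ≈ 820.01, ∠ = arctan(820/3) ≈ 89.79°
zero (s+68): 68 + j820 → |·| = √(68²+820²) = √677024 ≈ 822.81, ∠ = arctan(820/68) ≈ 85.26°
pole (s+10): 10 + j820 → |·| = √(10²+820²) = √672500 ≈ 820.06, ∠ = arctan(820/10) ≈ 89.30°
pole (s+471): 471 + j820 → |·| = √(471²+820²) = √894241 ≈ 945.64, ∠ = arctan(820/471) ≈ 60.13°
pole (s+484): 484 + j820 → |·| = √(484²+820²) = √906656 ≈ 952.18, ∠ = arctan(820/484) ≈ 59.45°
|L| = 20 · 6.7471e+05 / 7.384e+08 ≈ 0.018275
Gain = 20 log₁₀(0.018275) ≈ -34.76 dB
∠L = 175.05° − 208.88° = -33.83°

ω = 68: -41.7 dB, 34.6°; ω = 820: -34.8 dB, -33.8°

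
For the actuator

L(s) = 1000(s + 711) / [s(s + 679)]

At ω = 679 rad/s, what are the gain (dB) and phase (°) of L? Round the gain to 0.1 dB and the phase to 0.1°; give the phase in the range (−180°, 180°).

3.6 dB, -91.3°

At s = jω = j679:
zero (s+711): 711 + j679 → |·| = √(711²+679²) = √966562 ≈ 983.14, ∠ = arctan(679/711) ≈ 43.68°
pole (s+679): 679 + j679 → |·| = √(679²+679²) = √922082 ≈ 960.25, ∠ = arctan(679/679) ≈ 45.00°
pole at origin: |s| = 679, ∠ = 90.00° (in denominator)
|L| = 1000 · 983.14 / 6.5201e+05 ≈ 1.5079
Gain = 20 log₁₀(1.5079) ≈ 3.57 dB
∠L = 43.68° − 135.00° = -91.32°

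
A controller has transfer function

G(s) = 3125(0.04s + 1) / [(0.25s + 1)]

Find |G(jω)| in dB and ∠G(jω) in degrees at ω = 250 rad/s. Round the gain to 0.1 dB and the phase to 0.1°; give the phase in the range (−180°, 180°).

54.0 dB, -4.8°

At ω = 250 rad/s:
zero (1 + j250·0.04) = 1 + j10 → |·| ≈ 10.05, ∠ ≈ 84.29°
pole (1 + j250·0.25) = 1 + j62.5 → |·| ≈ 62.508, ∠ ≈ 89.08°
|G| = 3125 · 10.05 / (62.508) ≈ 502.44
Gain = 20 log₁₀(502.44) ≈ 54.02 dB
∠G = (84.29°) − (89.08°) = -4.79°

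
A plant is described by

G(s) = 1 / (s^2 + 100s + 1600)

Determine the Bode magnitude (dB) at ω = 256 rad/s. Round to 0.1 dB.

Substitute s = j256:
Numerator: 1 = 1 + j0
Denominator: (j256)^2 + 100(j256) + 1600 = -63936 + j25600
|N| = √(1² + 0²) ≈ 1, ∠N ≈ 0.00°
|D| = √(63936² + 25600²) ≈ 68871, ∠D ≈ 158.18°
|G| = 1 / 68871 ≈ 1.452e-05
Gain = 20 log₁₀(1.452e-05) ≈ -96.76 dB

-96.8 dB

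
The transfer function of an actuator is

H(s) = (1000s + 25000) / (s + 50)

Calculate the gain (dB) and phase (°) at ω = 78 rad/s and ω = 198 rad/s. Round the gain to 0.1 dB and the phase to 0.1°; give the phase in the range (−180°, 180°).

ω = 78: 58.9 dB, 14.9°; ω = 198: 59.8 dB, 7.0°

Substitute s = j78:
Numerator: 1000(j78) + 25000 = 25000 + j78000
Denominator: (j78) + 50 = 50 + j78
|N| = √(25000² + 78000²) ≈ 81908, ∠N ≈ 72.23°
|D| = √(50² + 78²) ≈ 92.65, ∠D ≈ 57.34°
|H| = 81908 / 92.65 ≈ 884.06
Gain = 20 log₁₀(884.06) ≈ 58.93 dB
∠H = 72.23° − 57.34° = 14.89°

Substitute s = j198:
Numerator: 1000(j198) + 25000 = 25000 + j198000
Denominator: (j198) + 50 = 50 + j198
|N| = √(25000² + 198000²) ≈ 1.9957e+05, ∠N ≈ 82.80°
|D| = √(50² + 198²) ≈ 204.22, ∠D ≈ 75.83°
|H| = 1.9957e+05 / 204.22 ≈ 977.23
Gain = 20 log₁₀(977.23) ≈ 59.80 dB
∠H = 82.80° − 75.83° = 6.97°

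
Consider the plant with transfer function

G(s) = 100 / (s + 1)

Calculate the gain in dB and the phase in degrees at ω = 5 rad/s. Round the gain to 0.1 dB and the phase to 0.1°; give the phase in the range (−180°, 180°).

At s = jω = j5:
pole (s+1): 1 + j5 → |·| = √(1²+5²) = √26 ≈ 5.099, ∠ = arctan(5/1) ≈ 78.69°
|G| = 100 / 5.099 ≈ 19.612
Gain = 20 log₁₀(19.612) ≈ 25.85 dB
∠G = 0.00° − 78.69° = -78.69°

25.9 dB, -78.7°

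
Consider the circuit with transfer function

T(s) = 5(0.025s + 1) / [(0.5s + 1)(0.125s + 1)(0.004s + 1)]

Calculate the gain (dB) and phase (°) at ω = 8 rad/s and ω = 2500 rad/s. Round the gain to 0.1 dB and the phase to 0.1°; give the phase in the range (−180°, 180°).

At ω = 8 rad/s:
zero (1 + j8·0.025) = 1 + j0.2 → |·| ≈ 1.0198, ∠ ≈ 11.31°
pole (1 + j8·0.5) = 1 + j4 → |·| ≈ 4.1231, ∠ ≈ 75.96°
pole (1 + j8·0.125) = 1 + j1 → |·| ≈ 1.4142, ∠ ≈ 45.00°
pole (1 + j8·0.004) = 1 + j0.032 → |·| ≈ 1.0005, ∠ ≈ 1.83°
|T| = 5 · 1.0198 / (4.1231 · 1.4142 · 1.0005) ≈ 0.87404
Gain = 20 log₁₀(0.87404) ≈ -1.17 dB
∠T = (11.31°) − (75.96° + 45.00° + 1.83°) = -111.48°

At ω = 2500 rad/s:
zero (1 + j2500·0.025) = 1 + j62.5 → |·| ≈ 62.508, ∠ ≈ 89.08°
pole (1 + j2500·0.5) = 1 + j1250 → |·| ≈ 1250, ∠ ≈ 89.95°
pole (1 + j2500·0.125) = 1 + j312.5 → |·| ≈ 312.5, ∠ ≈ 89.82°
pole (1 + j2500·0.004) = 1 + j10 → |·| ≈ 10.05, ∠ ≈ 84.29°
|T| = 5 · 62.508 / (1250 · 312.5 · 10.05) ≈ 7.9612e-05
Gain = 20 log₁₀(7.9612e-05) ≈ -81.98 dB
∠T = (89.08°) − (89.95° + 89.82° + 84.29°) = -174.98°

ω = 8: -1.2 dB, -111.5°; ω = 2500: -82.0 dB, -175.0°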